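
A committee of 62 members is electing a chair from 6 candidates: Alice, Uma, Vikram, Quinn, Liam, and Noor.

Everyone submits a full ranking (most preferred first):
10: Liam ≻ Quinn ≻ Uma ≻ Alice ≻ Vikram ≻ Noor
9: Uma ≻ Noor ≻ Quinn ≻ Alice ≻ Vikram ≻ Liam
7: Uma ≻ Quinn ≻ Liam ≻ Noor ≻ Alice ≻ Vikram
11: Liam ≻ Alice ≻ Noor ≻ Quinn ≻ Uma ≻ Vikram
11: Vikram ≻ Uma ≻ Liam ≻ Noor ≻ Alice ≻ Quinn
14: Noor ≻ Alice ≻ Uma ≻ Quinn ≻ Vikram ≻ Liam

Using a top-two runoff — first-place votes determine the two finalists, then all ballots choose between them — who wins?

Uma

Round 1 first-place votes: Alice 0, Uma 16, Vikram 11, Quinn 0, Liam 21, Noor 14. Liam and Uma advance.
Runoff: Liam is ranked above Uma on 21 ballots, Uma above Liam on 41.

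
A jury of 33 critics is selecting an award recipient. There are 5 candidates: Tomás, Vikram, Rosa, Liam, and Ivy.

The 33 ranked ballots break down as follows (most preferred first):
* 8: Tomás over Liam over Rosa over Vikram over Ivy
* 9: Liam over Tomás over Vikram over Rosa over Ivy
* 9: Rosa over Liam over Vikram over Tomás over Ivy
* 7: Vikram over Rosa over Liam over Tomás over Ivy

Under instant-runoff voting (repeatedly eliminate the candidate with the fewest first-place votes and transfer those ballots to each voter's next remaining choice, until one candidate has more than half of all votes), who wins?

Round 1: Tomás 8, Vikram 7, Rosa 9, Liam 9, Ivy 0. Ivy eliminated.
Round 2: Tomás 8, Vikram 7, Rosa 9, Liam 9. Vikram eliminated.
Round 3: Tomás 8, Rosa 16, Liam 9. Tomás eliminated.
Round 4: Rosa 16, Liam 17. Liam has a majority (≥17).

Liam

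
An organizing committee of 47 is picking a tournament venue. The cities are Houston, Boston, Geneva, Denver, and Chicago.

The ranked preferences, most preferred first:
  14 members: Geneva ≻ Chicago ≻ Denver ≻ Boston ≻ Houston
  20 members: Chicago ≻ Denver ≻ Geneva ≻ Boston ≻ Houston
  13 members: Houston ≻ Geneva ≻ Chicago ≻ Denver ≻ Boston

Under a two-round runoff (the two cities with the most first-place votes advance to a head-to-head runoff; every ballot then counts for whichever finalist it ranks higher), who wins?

Round 1 first-place votes: Houston 13, Boston 0, Geneva 14, Denver 0, Chicago 20. Chicago and Geneva advance.
Runoff: Chicago is ranked above Geneva on 20 ballots, Geneva above Chicago on 27.

Geneva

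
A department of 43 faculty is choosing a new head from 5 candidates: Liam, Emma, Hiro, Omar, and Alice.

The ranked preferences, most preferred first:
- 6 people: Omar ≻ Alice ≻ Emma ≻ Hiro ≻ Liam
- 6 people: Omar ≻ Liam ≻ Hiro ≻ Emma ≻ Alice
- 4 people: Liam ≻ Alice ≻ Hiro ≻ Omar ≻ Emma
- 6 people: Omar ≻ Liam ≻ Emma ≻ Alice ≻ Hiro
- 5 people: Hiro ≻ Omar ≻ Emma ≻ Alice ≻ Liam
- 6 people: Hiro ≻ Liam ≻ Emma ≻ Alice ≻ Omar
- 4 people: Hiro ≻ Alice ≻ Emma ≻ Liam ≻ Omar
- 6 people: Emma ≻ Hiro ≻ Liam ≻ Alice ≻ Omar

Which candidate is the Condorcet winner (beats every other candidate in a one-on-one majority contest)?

Hiro

Hiro vs Liam: 27–16
Hiro vs Emma: 25–18
Hiro vs Omar: 25–18
Hiro vs Alice: 27–16
Hiro beats every other candidate.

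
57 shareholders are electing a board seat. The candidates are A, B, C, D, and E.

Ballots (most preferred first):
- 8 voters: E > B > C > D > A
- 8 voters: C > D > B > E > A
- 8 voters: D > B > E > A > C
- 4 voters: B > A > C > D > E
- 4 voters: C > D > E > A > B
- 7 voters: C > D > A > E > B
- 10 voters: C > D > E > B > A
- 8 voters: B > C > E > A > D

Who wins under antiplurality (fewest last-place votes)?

Last-place votes: A 26, B 11, C 8, D 8, E 4.

E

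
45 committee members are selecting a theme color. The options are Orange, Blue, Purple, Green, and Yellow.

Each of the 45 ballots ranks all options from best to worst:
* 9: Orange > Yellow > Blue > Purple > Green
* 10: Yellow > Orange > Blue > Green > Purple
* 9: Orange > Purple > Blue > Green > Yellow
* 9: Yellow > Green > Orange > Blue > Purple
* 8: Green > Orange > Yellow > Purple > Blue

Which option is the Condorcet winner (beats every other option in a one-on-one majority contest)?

Orange

Orange vs Blue: 45–0
Orange vs Purple: 45–0
Orange vs Green: 28–17
Orange vs Yellow: 26–19
Orange beats every other option.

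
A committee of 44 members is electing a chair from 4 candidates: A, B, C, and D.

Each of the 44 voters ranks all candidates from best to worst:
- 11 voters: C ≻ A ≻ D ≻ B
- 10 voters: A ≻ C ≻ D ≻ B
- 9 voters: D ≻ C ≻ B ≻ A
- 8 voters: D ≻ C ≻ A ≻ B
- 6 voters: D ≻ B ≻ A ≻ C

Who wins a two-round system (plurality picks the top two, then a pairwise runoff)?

Round 1 first-place votes: A 10, B 0, C 11, D 23. D and C advance.
Runoff: D is ranked above C on 23 ballots, C above D on 21.

D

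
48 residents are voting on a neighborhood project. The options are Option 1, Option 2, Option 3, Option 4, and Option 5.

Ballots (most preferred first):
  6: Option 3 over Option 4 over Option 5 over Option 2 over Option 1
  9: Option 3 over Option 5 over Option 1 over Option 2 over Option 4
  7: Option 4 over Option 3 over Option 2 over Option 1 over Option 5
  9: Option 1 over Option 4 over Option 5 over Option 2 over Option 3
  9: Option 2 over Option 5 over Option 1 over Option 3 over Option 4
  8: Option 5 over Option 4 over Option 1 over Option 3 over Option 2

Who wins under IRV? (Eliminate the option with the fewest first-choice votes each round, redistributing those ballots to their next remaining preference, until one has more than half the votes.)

Round 1: Option 1 9, Option 2 9, Option 3 15, Option 4 7, Option 5 8. Option 4 eliminated.
Round 2: Option 1 9, Option 2 9, Option 3 22, Option 5 8. Option 5 eliminated.
Round 3: Option 1 17, Option 2 9, Option 3 22. Option 2 eliminated.
Round 4: Option 1 26, Option 3 22. Option 1 has a majority (≥25).

Option 1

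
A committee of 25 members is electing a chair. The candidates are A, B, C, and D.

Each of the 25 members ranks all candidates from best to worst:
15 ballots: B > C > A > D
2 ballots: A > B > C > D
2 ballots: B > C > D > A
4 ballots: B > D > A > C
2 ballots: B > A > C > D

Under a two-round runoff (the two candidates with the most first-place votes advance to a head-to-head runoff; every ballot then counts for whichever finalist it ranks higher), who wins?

Round 1 first-place votes: A 2, B 23, C 0, D 0. B and A advance.
Runoff: B is ranked above A on 23 ballots, A above B on 2.

B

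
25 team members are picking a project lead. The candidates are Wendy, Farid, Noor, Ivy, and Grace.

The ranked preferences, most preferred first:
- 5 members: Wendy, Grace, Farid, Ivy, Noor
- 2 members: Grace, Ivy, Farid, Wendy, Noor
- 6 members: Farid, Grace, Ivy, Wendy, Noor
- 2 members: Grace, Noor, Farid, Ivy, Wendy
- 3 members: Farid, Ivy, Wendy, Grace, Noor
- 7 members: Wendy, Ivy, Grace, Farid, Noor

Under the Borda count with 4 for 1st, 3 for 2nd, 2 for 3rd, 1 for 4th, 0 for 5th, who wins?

Wendy: 5×4 + 2×1 + 6×1 + 2×0 + 3×2 + 7×4 = 62
Farid: 5×2 + 2×2 + 6×4 + 2×2 + 3×4 + 7×1 = 61
Noor: 5×0 + 2×0 + 6×0 + 2×3 + 3×0 + 7×0 = 6
Ivy: 5×1 + 2×3 + 6×2 + 2×1 + 3×3 + 7×3 = 55
Grace: 5×3 + 2×4 + 6×3 + 2×4 + 3×1 + 7×2 = 66

Grace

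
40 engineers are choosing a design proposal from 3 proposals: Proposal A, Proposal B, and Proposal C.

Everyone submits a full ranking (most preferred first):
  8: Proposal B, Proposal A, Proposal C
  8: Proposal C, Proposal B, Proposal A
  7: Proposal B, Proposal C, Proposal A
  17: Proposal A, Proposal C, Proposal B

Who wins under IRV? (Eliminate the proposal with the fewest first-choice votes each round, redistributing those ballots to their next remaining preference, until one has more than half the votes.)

Round 1: Proposal A 17, Proposal B 15, Proposal C 8. Proposal C eliminated.
Round 2: Proposal A 17, Proposal B 23. Proposal B has a majority (≥21).

Proposal B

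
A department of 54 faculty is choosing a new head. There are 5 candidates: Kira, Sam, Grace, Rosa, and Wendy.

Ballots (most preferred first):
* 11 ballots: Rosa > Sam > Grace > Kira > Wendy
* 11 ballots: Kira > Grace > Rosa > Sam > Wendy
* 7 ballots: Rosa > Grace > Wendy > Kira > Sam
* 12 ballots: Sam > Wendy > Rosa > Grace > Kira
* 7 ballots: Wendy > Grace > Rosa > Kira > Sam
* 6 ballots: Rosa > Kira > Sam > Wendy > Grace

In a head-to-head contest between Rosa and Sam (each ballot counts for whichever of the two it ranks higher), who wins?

Rosa

Rosa is ranked above Sam on 42 ballots; Sam above Rosa on 12.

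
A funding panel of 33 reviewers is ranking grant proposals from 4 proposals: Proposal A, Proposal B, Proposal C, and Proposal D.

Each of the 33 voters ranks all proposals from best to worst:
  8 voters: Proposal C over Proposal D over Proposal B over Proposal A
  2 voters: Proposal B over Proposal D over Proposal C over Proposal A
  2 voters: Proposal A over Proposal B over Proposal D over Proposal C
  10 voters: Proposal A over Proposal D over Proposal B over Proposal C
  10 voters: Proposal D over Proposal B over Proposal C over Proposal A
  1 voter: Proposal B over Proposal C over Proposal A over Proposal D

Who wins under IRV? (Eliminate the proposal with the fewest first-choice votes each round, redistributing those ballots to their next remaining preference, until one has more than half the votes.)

Round 1: Proposal A 12, Proposal B 3, Proposal C 8, Proposal D 10. Proposal B eliminated.
Round 2: Proposal A 12, Proposal C 9, Proposal D 12. Proposal C eliminated.
Round 3: Proposal A 13, Proposal D 20. Proposal D has a majority (≥17).

Proposal D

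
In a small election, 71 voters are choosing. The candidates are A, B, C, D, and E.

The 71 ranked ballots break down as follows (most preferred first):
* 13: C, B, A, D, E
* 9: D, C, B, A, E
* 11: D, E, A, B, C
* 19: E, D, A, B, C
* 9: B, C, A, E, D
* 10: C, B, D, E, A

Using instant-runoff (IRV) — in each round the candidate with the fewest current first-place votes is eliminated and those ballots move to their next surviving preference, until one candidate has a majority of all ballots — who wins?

D

Round 1: A 0, B 9, C 23, D 20, E 19. A eliminated.
Round 2: B 9, C 23, D 20, E 19. B eliminated.
Round 3: C 32, D 20, E 19. E eliminated.
Round 4: C 32, D 39. D has a majority (≥36).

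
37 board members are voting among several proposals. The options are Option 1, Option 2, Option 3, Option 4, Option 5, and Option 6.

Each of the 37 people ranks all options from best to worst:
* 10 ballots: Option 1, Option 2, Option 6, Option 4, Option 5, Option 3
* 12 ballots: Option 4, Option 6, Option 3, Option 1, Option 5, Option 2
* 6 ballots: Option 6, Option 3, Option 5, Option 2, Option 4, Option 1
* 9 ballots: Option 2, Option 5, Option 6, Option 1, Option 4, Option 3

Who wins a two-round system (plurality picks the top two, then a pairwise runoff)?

Option 1

Round 1 first-place votes: Option 1 10, Option 2 9, Option 3 0, Option 4 12, Option 5 0, Option 6 6. Option 4 and Option 1 advance.
Runoff: Option 4 is ranked above Option 1 on 18 ballots, Option 1 above Option 4 on 19.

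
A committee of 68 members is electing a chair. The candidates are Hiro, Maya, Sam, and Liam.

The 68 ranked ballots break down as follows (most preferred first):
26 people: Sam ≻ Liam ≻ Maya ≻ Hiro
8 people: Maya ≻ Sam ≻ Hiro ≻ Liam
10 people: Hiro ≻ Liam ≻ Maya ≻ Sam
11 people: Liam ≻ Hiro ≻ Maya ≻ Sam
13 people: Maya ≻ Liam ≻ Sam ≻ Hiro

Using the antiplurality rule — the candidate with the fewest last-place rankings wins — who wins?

Last-place votes: Hiro 39, Maya 0, Sam 21, Liam 8.

Maya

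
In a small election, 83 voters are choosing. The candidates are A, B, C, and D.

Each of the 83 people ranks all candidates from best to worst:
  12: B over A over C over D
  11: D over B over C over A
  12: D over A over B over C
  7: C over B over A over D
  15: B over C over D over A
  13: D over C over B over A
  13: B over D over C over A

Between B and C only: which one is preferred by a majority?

B

B is ranked above C on 63 ballots; C above B on 20.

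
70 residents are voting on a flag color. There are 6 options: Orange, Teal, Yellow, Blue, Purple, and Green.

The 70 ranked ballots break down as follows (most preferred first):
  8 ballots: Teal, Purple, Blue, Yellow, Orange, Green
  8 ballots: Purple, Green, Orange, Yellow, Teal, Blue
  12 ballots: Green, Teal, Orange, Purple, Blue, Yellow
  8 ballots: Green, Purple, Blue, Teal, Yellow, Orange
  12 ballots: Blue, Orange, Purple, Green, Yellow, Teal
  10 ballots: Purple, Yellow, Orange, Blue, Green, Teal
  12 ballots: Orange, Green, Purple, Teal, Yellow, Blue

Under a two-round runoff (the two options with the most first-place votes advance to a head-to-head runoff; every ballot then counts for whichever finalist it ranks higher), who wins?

Round 1 first-place votes: Orange 12, Teal 8, Yellow 0, Blue 12, Purple 18, Green 20. Green and Purple advance.
Runoff: Green is ranked above Purple on 32 ballots, Purple above Green on 38.

Purple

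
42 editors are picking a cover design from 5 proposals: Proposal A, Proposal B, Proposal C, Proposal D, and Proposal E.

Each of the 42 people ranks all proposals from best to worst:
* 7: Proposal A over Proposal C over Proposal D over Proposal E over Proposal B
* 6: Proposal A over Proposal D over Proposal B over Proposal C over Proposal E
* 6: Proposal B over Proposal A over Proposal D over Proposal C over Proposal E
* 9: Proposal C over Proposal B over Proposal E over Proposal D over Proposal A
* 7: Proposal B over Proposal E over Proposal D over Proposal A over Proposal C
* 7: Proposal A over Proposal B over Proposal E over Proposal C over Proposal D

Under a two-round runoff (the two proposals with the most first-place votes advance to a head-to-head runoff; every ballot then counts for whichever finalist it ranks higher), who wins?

Round 1 first-place votes: Proposal A 20, Proposal B 13, Proposal C 9, Proposal D 0, Proposal E 0. Proposal A and Proposal B advance.
Runoff: Proposal A is ranked above Proposal B on 20 ballots, Proposal B above Proposal A on 22.

Proposal B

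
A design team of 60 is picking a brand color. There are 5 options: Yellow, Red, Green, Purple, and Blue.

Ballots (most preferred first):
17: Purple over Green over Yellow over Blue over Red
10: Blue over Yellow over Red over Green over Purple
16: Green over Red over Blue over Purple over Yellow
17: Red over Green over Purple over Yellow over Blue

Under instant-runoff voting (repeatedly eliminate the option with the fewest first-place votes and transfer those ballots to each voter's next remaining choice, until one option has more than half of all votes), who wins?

Round 1: Yellow 0, Red 17, Green 16, Purple 17, Blue 10. Yellow eliminated.
Round 2: Red 17, Green 16, Purple 17, Blue 10. Blue eliminated.
Round 3: Red 27, Green 16, Purple 17. Green eliminated.
Round 4: Red 43, Purple 17. Red has a majority (≥31).

Red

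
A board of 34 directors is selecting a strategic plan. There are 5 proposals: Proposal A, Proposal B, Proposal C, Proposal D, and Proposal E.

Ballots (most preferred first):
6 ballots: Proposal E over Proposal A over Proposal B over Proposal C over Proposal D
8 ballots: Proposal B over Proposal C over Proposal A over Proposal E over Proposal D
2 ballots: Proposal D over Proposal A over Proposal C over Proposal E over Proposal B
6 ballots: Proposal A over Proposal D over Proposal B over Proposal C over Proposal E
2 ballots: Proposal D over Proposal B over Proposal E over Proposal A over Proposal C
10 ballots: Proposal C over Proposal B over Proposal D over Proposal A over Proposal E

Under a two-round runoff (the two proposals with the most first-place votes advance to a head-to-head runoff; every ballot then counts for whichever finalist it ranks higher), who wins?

Round 1 first-place votes: Proposal A 6, Proposal B 8, Proposal C 10, Proposal D 4, Proposal E 6. Proposal C and Proposal B advance.
Runoff: Proposal C is ranked above Proposal B on 12 ballots, Proposal B above Proposal C on 22.

Proposal B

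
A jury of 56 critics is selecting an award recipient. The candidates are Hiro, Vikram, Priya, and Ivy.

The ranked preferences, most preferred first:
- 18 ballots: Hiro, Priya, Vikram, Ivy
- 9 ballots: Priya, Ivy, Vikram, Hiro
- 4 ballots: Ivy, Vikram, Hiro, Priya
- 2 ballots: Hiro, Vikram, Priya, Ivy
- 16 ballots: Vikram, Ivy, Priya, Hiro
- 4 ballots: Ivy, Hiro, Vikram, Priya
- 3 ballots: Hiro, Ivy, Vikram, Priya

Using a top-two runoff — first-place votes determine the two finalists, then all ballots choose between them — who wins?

Vikram

Round 1 first-place votes: Hiro 23, Vikram 16, Priya 9, Ivy 8. Hiro and Vikram advance.
Runoff: Hiro is ranked above Vikram on 27 ballots, Vikram above Hiro on 29.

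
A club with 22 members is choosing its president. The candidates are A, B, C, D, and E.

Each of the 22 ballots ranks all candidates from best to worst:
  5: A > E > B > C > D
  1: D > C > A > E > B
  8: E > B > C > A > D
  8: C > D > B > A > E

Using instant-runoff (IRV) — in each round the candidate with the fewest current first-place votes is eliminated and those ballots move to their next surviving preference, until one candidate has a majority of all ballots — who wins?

Round 1: A 5, B 0, C 8, D 1, E 8. B eliminated.
Round 2: A 5, C 8, D 1, E 8. D eliminated.
Round 3: A 5, C 9, E 8. A eliminated.
Round 4: C 9, E 13. E has a majority (≥12).

E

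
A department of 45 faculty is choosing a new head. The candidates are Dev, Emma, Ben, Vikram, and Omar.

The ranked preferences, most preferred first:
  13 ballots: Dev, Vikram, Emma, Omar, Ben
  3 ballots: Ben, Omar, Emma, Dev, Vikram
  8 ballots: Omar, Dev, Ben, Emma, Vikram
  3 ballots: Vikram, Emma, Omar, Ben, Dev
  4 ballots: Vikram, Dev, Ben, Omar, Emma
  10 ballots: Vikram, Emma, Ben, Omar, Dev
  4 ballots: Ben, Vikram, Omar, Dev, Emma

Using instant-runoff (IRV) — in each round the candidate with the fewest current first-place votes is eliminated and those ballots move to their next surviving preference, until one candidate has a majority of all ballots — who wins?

Dev

Round 1: Dev 13, Emma 0, Ben 7, Vikram 17, Omar 8. Emma eliminated.
Round 2: Dev 13, Ben 7, Vikram 17, Omar 8. Ben eliminated.
Round 3: Dev 13, Vikram 21, Omar 11. Omar eliminated.
Round 4: Dev 24, Vikram 21. Dev has a majority (≥23).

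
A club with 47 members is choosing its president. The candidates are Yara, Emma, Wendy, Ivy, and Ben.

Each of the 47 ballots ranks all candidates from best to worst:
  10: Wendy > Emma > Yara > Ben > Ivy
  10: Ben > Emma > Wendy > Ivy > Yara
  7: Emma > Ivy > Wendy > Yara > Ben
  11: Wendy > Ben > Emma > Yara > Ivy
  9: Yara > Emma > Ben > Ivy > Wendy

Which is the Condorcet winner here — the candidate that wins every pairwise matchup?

Emma

Emma vs Yara: 38–9
Emma vs Wendy: 26–21
Emma vs Ivy: 47–0
Emma vs Ben: 26–21
Emma beats every other candidate.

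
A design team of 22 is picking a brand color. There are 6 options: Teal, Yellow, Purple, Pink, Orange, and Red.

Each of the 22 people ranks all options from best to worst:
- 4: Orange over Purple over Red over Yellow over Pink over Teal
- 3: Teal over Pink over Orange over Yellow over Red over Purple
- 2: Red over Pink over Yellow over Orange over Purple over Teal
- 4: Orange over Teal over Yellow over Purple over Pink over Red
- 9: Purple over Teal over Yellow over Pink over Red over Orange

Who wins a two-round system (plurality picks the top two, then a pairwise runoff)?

Orange

Round 1 first-place votes: Teal 3, Yellow 0, Purple 9, Pink 0, Orange 8, Red 2. Purple and Orange advance.
Runoff: Purple is ranked above Orange on 9 ballots, Orange above Purple on 13.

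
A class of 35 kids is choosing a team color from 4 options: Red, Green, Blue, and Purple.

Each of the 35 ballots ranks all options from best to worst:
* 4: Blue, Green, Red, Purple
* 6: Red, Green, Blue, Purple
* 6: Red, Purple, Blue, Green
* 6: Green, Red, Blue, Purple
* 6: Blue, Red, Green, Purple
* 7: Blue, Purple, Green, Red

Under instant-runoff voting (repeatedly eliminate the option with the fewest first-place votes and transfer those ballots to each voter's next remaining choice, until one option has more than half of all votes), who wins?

Round 1: Red 12, Green 6, Blue 17, Purple 0. Purple eliminated.
Round 2: Red 12, Green 6, Blue 17. Green eliminated.
Round 3: Red 18, Blue 17. Red has a majority (≥18).

Red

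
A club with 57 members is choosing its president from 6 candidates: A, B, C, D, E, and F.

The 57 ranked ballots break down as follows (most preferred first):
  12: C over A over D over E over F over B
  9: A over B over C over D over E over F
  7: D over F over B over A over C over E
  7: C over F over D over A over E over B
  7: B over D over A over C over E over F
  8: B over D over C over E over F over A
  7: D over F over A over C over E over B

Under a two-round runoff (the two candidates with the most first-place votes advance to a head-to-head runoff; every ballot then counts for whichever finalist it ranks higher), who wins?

Round 1 first-place votes: A 9, B 15, C 19, D 14, E 0, F 0. C and B advance.
Runoff: C is ranked above B on 26 ballots, B above C on 31.

B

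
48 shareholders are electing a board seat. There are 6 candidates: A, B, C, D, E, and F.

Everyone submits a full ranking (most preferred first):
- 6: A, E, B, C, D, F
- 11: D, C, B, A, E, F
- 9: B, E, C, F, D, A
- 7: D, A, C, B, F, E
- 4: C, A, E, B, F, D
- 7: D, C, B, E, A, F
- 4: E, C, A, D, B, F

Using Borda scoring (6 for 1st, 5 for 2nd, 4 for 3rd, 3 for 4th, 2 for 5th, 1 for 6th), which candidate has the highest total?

C

A: 6×6 + 11×3 + 9×1 + 7×5 + 4×5 + 7×2 + 4×4 = 163
B: 6×4 + 11×4 + 9×6 + 7×3 + 4×3 + 7×4 + 4×2 = 191
C: 6×3 + 11×5 + 9×4 + 7×4 + 4×6 + 7×5 + 4×5 = 216
D: 6×2 + 11×6 + 9×2 + 7×6 + 4×1 + 7×6 + 4×3 = 196
E: 6×5 + 11×2 + 9×5 + 7×1 + 4×4 + 7×3 + 4×6 = 165
F: 6×1 + 11×1 + 9×3 + 7×2 + 4×2 + 7×1 + 4×1 = 77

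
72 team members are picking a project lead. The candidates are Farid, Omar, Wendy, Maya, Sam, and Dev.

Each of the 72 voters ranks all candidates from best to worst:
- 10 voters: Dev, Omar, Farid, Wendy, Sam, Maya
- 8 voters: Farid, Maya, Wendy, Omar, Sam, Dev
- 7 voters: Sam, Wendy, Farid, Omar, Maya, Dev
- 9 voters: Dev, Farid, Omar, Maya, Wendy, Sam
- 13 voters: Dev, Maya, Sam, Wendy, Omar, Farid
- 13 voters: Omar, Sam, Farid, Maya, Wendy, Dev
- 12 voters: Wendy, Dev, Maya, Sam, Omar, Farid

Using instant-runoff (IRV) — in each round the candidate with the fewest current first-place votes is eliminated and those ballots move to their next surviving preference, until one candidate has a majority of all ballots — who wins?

Wendy

Round 1: Farid 8, Omar 13, Wendy 12, Maya 0, Sam 7, Dev 32. Maya eliminated.
Round 2: Farid 8, Omar 13, Wendy 12, Sam 7, Dev 32. Sam eliminated.
Round 3: Farid 8, Omar 13, Wendy 19, Dev 32. Farid eliminated.
Round 4: Omar 13, Wendy 27, Dev 32. Omar eliminated.
Round 5: Wendy 40, Dev 32. Wendy has a majority (≥37).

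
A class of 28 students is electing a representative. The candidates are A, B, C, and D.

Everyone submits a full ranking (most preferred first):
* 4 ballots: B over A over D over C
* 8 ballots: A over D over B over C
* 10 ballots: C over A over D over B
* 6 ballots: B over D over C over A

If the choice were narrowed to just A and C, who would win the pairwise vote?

C

A is ranked above C on 12 ballots; C above A on 16.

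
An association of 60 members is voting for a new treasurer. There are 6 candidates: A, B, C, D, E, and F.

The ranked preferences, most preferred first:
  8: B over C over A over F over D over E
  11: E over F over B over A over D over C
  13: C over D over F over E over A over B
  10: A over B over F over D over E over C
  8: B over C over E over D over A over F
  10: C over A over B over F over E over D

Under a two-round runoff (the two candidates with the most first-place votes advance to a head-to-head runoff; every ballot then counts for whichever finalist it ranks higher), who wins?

Round 1 first-place votes: A 10, B 16, C 23, D 0, E 11, F 0. C and B advance.
Runoff: C is ranked above B on 23 ballots, B above C on 37.

B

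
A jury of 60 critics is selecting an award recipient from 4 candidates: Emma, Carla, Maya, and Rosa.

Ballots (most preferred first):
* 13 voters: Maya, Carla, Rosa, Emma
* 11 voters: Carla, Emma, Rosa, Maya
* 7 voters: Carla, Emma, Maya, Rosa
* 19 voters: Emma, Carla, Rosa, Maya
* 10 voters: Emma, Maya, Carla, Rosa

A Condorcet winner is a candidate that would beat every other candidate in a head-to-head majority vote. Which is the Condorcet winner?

Carla

Carla vs Emma: 31–29
Carla vs Maya: 37–23
Carla vs Rosa: 60–0
Carla beats every other candidate.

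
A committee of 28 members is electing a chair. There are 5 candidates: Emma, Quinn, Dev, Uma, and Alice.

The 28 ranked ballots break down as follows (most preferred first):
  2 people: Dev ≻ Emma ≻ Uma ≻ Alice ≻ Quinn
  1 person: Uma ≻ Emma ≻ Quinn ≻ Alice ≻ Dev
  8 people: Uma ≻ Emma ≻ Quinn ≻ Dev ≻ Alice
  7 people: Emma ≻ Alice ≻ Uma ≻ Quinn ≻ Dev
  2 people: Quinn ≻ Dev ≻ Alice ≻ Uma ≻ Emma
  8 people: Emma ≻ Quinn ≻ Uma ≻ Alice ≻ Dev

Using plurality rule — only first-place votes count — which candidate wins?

First-place votes: Emma 15, Quinn 2, Dev 2, Uma 9, Alice 0.

Emma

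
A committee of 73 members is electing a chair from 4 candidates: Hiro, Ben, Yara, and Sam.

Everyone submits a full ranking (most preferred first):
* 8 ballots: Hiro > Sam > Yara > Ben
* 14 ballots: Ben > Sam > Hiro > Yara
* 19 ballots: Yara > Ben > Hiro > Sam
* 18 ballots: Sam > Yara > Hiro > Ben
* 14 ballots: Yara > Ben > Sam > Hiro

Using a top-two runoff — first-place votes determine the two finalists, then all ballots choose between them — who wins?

Round 1 first-place votes: Hiro 8, Ben 14, Yara 33, Sam 18. Yara and Sam advance.
Runoff: Yara is ranked above Sam on 33 ballots, Sam above Yara on 40.

Sam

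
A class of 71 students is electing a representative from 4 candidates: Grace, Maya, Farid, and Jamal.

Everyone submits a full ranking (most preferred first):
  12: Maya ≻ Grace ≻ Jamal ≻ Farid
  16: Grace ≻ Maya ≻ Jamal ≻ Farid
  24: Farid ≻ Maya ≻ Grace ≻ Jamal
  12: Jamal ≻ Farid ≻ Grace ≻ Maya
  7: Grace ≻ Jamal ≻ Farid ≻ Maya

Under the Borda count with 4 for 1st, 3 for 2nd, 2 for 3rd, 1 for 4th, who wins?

Grace: 12×3 + 16×4 + 24×2 + 12×2 + 7×4 = 200
Maya: 12×4 + 16×3 + 24×3 + 12×1 + 7×1 = 187
Farid: 12×1 + 16×1 + 24×4 + 12×3 + 7×2 = 174
Jamal: 12×2 + 16×2 + 24×1 + 12×4 + 7×3 = 149

Grace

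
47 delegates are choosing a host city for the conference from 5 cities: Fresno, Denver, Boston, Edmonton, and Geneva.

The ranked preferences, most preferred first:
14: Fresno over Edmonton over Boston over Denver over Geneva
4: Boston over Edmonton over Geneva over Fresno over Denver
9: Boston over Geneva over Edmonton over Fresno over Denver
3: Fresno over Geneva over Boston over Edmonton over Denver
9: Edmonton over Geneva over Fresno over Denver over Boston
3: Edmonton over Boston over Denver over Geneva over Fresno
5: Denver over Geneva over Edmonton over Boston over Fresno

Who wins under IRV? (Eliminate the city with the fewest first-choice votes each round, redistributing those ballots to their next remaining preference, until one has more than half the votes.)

Round 1: Fresno 17, Denver 5, Boston 13, Edmonton 12, Geneva 0. Geneva eliminated.
Round 2: Fresno 17, Denver 5, Boston 13, Edmonton 12. Denver eliminated.
Round 3: Fresno 17, Boston 13, Edmonton 17. Boston eliminated.
Round 4: Fresno 17, Edmonton 30. Edmonton has a majority (≥24).

Edmonton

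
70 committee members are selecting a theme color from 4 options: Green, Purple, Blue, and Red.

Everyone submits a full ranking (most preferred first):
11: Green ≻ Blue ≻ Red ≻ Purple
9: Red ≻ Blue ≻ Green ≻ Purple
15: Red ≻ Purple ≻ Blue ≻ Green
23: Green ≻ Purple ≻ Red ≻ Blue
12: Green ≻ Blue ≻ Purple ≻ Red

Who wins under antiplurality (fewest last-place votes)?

Last-place votes: Green 15, Purple 20, Blue 23, Red 12.

Red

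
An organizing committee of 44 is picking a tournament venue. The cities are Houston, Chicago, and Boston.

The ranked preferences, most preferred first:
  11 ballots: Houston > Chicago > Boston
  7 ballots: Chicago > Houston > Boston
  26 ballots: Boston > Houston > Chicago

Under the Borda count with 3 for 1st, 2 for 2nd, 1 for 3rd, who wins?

Houston: 11×3 + 7×2 + 26×2 = 99
Chicago: 11×2 + 7×3 + 26×1 = 69
Boston: 11×1 + 7×1 + 26×3 = 96

Houston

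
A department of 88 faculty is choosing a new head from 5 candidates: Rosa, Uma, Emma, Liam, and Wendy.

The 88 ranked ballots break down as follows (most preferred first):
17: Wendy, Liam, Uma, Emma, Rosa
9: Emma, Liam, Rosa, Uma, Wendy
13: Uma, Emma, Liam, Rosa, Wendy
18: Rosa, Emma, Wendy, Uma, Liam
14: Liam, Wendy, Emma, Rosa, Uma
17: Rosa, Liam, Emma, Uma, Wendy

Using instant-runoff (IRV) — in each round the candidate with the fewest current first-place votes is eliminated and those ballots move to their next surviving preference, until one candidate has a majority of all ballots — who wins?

Round 1: Rosa 35, Uma 13, Emma 9, Liam 14, Wendy 17. Emma eliminated.
Round 2: Rosa 35, Uma 13, Liam 23, Wendy 17. Uma eliminated.
Round 3: Rosa 35, Liam 36, Wendy 17. Wendy eliminated.
Round 4: Rosa 35, Liam 53. Liam has a majority (≥45).

Liam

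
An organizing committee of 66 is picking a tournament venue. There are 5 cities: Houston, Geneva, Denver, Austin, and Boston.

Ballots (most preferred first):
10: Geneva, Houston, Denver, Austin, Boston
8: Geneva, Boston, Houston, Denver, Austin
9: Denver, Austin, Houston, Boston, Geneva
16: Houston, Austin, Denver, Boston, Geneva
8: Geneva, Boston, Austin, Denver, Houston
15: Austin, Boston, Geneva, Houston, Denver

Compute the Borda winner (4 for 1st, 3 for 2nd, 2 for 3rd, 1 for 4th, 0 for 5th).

Austin

Houston: 10×3 + 8×2 + 9×2 + 16×4 + 8×0 + 15×1 = 143
Geneva: 10×4 + 8×4 + 9×0 + 16×0 + 8×4 + 15×2 = 134
Denver: 10×2 + 8×1 + 9×4 + 16×2 + 8×1 + 15×0 = 104
Austin: 10×1 + 8×0 + 9×3 + 16×3 + 8×2 + 15×4 = 161
Boston: 10×0 + 8×3 + 9×1 + 16×1 + 8×3 + 15×3 = 118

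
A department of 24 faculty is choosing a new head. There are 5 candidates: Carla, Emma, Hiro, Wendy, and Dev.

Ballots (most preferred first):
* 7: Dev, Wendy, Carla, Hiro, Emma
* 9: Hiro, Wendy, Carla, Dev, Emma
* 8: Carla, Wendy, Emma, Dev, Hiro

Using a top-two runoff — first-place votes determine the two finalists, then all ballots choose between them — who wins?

Carla

Round 1 first-place votes: Carla 8, Emma 0, Hiro 9, Wendy 0, Dev 7. Hiro and Carla advance.
Runoff: Hiro is ranked above Carla on 9 ballots, Carla above Hiro on 15.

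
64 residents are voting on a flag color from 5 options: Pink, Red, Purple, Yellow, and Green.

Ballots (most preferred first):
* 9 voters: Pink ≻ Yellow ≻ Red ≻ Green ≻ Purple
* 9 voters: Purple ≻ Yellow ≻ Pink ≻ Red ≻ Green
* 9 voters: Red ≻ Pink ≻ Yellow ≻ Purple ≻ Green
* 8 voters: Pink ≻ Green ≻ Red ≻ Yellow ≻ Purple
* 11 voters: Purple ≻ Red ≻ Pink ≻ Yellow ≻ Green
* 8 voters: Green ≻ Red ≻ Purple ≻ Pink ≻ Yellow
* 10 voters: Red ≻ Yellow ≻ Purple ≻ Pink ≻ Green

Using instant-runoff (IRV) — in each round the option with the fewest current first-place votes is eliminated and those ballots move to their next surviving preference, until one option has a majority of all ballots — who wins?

Round 1: Pink 17, Red 19, Purple 20, Yellow 0, Green 8. Yellow eliminated.
Round 2: Pink 17, Red 19, Purple 20, Green 8. Green eliminated.
Round 3: Pink 17, Red 27, Purple 20. Pink eliminated.
Round 4: Red 44, Purple 20. Red has a majority (≥33).

Red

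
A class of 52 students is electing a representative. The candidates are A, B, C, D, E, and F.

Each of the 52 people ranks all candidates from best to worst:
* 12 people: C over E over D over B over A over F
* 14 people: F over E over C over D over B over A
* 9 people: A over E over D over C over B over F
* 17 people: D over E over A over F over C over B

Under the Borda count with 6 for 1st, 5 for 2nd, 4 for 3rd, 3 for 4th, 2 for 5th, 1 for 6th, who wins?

A: 12×2 + 14×1 + 9×6 + 17×4 = 160
B: 12×3 + 14×2 + 9×2 + 17×1 = 99
C: 12×6 + 14×4 + 9×3 + 17×2 = 189
D: 12×4 + 14×3 + 9×4 + 17×6 = 228
E: 12×5 + 14×5 + 9×5 + 17×5 = 260
F: 12×1 + 14×6 + 9×1 + 17×3 = 156

E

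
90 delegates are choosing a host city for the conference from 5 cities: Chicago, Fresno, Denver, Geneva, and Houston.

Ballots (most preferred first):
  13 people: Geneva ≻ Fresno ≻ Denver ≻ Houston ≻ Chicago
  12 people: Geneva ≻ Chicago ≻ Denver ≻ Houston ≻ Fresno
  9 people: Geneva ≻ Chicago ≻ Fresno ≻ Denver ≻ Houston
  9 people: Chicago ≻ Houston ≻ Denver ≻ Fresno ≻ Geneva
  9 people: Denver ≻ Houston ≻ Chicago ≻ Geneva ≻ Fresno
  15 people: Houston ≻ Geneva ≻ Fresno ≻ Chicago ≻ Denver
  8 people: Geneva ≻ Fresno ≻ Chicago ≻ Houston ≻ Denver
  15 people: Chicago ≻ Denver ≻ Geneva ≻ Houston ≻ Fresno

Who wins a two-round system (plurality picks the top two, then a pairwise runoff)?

Round 1 first-place votes: Chicago 24, Fresno 0, Denver 9, Geneva 42, Houston 15. Geneva and Chicago advance.
Runoff: Geneva is ranked above Chicago on 57 ballots, Chicago above Geneva on 33.

Geneva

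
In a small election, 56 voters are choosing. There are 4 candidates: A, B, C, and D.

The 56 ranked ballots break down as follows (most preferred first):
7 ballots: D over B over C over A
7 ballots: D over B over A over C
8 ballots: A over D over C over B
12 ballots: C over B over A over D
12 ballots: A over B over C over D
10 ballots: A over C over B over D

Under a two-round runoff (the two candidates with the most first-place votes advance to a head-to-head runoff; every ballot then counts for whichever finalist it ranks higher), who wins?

Round 1 first-place votes: A 30, B 0, C 12, D 14. A and D advance.
Runoff: A is ranked above D on 42 ballots, D above A on 14.

A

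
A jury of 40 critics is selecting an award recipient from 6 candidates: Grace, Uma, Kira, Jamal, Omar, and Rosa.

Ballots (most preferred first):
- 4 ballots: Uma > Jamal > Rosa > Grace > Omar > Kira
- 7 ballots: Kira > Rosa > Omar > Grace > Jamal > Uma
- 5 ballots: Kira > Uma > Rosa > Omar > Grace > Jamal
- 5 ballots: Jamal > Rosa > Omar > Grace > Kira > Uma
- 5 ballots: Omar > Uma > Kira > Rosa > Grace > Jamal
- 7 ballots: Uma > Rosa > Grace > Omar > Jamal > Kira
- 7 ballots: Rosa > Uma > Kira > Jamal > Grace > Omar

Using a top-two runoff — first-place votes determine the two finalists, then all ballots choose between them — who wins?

Uma

Round 1 first-place votes: Grace 0, Uma 11, Kira 12, Jamal 5, Omar 5, Rosa 7. Kira and Uma advance.
Runoff: Kira is ranked above Uma on 17 ballots, Uma above Kira on 23.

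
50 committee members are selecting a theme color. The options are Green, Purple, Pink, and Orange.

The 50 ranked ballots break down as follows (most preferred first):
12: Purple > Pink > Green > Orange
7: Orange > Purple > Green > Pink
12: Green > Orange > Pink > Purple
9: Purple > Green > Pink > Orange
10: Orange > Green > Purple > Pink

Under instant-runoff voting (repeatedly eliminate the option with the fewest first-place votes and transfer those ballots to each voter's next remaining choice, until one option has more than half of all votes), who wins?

Round 1: Green 12, Purple 21, Pink 0, Orange 17. Pink eliminated.
Round 2: Green 12, Purple 21, Orange 17. Green eliminated.
Round 3: Purple 21, Orange 29. Orange has a majority (≥26).

Orange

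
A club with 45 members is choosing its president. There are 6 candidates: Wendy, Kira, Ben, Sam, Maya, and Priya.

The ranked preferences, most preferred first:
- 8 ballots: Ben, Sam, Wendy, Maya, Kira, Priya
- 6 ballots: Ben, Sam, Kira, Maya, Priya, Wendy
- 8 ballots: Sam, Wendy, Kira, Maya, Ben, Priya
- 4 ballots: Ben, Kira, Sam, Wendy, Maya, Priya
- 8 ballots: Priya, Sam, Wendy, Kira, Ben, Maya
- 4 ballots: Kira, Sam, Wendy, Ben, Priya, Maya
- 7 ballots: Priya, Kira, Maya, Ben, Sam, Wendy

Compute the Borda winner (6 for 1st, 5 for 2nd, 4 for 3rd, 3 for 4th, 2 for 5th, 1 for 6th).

Sam

Wendy: 8×4 + 6×1 + 8×5 + 4×3 + 8×4 + 4×4 + 7×1 = 145
Kira: 8×2 + 6×4 + 8×4 + 4×5 + 8×3 + 4×6 + 7×5 = 175
Ben: 8×6 + 6×6 + 8×2 + 4×6 + 8×2 + 4×3 + 7×3 = 173
Sam: 8×5 + 6×5 + 8×6 + 4×4 + 8×5 + 4×5 + 7×2 = 208
Maya: 8×3 + 6×3 + 8×3 + 4×2 + 8×1 + 4×1 + 7×4 = 114
Priya: 8×1 + 6×2 + 8×1 + 4×1 + 8×6 + 4×2 + 7×6 = 130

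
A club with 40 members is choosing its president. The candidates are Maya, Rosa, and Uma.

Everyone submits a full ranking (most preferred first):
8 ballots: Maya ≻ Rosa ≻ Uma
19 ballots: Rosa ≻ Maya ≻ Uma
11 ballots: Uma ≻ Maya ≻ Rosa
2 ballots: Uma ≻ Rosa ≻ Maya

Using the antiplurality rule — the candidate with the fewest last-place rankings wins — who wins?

Maya

Last-place votes: Maya 2, Rosa 11, Uma 27.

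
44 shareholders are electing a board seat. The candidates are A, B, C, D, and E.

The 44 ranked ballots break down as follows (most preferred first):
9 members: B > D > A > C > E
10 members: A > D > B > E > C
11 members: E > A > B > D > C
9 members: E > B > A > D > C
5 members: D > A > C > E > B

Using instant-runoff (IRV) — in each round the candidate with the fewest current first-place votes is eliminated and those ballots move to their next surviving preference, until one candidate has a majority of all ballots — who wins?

A

Round 1: A 10, B 9, C 0, D 5, E 20. C eliminated.
Round 2: A 10, B 9, D 5, E 20. D eliminated.
Round 3: A 15, B 9, E 20. B eliminated.
Round 4: A 24, E 20. A has a majority (≥23).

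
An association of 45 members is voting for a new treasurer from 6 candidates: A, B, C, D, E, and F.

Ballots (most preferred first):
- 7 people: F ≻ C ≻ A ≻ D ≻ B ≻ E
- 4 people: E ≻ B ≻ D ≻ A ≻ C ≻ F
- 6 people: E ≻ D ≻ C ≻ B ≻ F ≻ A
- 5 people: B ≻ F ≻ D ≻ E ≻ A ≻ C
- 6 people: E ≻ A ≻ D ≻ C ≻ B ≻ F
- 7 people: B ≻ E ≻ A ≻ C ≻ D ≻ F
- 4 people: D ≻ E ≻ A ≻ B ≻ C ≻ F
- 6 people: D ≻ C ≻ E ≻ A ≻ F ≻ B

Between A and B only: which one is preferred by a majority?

A is ranked above B on 23 ballots; B above A on 22.

A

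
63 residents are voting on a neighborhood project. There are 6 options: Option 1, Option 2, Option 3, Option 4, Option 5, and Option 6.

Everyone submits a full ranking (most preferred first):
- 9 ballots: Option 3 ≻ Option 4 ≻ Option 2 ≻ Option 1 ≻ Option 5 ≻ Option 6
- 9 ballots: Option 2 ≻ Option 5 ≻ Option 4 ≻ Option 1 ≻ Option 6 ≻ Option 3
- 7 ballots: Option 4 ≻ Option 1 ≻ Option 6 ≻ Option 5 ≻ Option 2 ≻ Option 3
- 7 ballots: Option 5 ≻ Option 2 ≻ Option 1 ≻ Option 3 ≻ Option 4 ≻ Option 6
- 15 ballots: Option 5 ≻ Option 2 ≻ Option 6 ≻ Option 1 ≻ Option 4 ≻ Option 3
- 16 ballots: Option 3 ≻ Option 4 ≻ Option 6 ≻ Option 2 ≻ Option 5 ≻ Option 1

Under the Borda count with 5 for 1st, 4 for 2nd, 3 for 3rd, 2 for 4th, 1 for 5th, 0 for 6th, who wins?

Option 2

Option 1: 9×2 + 9×2 + 7×4 + 7×3 + 15×2 + 16×0 = 115
Option 2: 9×3 + 9×5 + 7×1 + 7×4 + 15×4 + 16×2 = 199
Option 3: 9×5 + 9×0 + 7×0 + 7×2 + 15×0 + 16×5 = 139
Option 4: 9×4 + 9×3 + 7×5 + 7×1 + 15×1 + 16×4 = 184
Option 5: 9×1 + 9×4 + 7×2 + 7×5 + 15×5 + 16×1 = 185
Option 6: 9×0 + 9×1 + 7×3 + 7×0 + 15×3 + 16×3 = 123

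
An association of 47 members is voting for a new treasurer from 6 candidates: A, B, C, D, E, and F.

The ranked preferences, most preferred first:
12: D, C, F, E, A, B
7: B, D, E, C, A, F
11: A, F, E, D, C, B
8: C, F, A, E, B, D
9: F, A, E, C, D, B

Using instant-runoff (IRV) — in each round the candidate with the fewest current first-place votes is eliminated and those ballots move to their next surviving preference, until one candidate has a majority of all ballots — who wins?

F

Round 1: A 11, B 7, C 8, D 12, E 0, F 9. E eliminated.
Round 2: A 11, B 7, C 8, D 12, F 9. B eliminated.
Round 3: A 11, C 8, D 19, F 9. C eliminated.
Round 4: A 11, D 19, F 17. A eliminated.
Round 5: D 19, F 28. F has a majority (≥24).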